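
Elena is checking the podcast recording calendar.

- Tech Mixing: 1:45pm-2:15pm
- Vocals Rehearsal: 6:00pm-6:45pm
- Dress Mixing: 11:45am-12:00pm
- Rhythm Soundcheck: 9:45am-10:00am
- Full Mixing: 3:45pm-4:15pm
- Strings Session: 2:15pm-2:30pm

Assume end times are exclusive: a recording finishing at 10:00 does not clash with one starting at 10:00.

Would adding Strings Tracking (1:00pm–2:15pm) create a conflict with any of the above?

Rhythm Soundcheck: ends 10:00am at or before Strings Tracking starts 1:00pm → clear.
Dress Mixing: ends 12:00pm at or before Strings Tracking starts 1:00pm → clear.
Tech Mixing: starts 1:45pm before Strings Tracking ends 2:15pm, and ends 2:15pm after Strings Tracking starts 1:00pm → overlap.
Strings Session: starts 2:15pm at or after Strings Tracking ends 2:15pm → clear.
Full Mixing: starts 3:45pm at or after Strings Tracking ends 2:15pm → clear.
Vocals Rehearsal: starts 6:00pm at or after Strings Tracking ends 2:15pm → clear.
Strings Tracking overlaps Tech Mixing.

Yes — it overlaps Tech Mixing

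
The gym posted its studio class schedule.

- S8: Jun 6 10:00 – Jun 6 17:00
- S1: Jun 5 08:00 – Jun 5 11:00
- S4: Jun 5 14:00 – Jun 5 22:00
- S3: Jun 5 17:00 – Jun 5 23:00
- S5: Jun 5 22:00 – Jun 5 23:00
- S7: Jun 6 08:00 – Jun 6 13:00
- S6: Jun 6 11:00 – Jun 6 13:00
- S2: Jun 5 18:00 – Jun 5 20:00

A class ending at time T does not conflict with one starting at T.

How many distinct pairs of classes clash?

Sorted by start: S1, S4, S3, S2, S5, S7, S8, S6.
S4 starts after S1 ends; S1 is clear from here.
S3 starts before S4 ends → S4 and S3 overlap.
S2 starts before S4 ends → S4 and S2 overlap.
S5 starts exactly when S4 ends (back-to-back, no overlap); S4 is clear from here.
S2 starts before S3 ends → S3 and S2 overlap.
S5 starts before S3 ends → S3 and S5 overlap.
S7 starts after S3 ends; S3 is clear from here.
S5 starts after S2 ends; S2 is clear from here.
S7 starts after S5 ends; S5 is clear from here.
S8 starts before S7 ends → S7 and S8 overlap.
S6 starts before S7 ends → S7 and S6 overlap.
S6 starts before S8 ends → S8 and S6 overlap.
Overlapping pairs: S2 & S3, S2 & S4, S3 & S4, S3 & S5, S6 & S7, S6 & S8, S7 & S8 — 7 in total.

7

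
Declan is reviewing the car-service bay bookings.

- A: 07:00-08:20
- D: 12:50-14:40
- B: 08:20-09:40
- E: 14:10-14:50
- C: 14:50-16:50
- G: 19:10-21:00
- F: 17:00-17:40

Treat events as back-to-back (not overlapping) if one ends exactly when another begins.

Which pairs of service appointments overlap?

D & E

Sorted by start: A, B, D, E, C, F, G.
B starts exactly when A ends (back-to-back, no overlap); A is clear from here.
D starts after B ends; B is clear from here.
E starts before D ends → D and E overlap.
C starts after D ends; D is clear from here.
C starts exactly when E ends (back-to-back, no overlap); E is clear from here.
F starts after C ends; C is clear from here.
G starts after F ends.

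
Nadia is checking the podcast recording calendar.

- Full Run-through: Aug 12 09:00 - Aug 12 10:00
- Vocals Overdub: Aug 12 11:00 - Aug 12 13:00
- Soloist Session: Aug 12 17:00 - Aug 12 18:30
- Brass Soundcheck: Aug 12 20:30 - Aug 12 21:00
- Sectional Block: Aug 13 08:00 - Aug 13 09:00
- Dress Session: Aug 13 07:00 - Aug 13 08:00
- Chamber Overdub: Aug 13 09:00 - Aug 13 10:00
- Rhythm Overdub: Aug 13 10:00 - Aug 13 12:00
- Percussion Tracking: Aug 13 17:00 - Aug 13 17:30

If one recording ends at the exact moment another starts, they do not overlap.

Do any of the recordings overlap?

No

Two intervals overlap when each starts before the other ends.
Sorted by start: Full Run-through, Vocals Overdub, Soloist Session, Brass Soundcheck, Dress Session, Sectional Block, Chamber Overdub, Rhythm Overdub, Percussion Tracking.
Vocals Overdub starts after Full Run-through ends, so nothing later overlaps Full Run-through either.
Soloist Session starts after Vocals Overdub ends, so nothing later overlaps Vocals Overdub either.
Brass Soundcheck starts after Soloist Session ends, so nothing later overlaps Soloist Session either.
Dress Session starts after Brass Soundcheck ends, so nothing later overlaps Brass Soundcheck either.
Sectional Block starts exactly when Dress Session ends (back-to-back, no overlap), so nothing later overlaps Dress Session either.
Chamber Overdub starts exactly when Sectional Block ends (back-to-back, no overlap), so nothing later overlaps Sectional Block either.
Rhythm Overdub starts exactly when Chamber Overdub ends (back-to-back, no overlap), so nothing later overlaps Chamber Overdub either.
Percussion Tracking starts after Rhythm Overdub ends.
Every pair is clear; the schedule has no overlaps.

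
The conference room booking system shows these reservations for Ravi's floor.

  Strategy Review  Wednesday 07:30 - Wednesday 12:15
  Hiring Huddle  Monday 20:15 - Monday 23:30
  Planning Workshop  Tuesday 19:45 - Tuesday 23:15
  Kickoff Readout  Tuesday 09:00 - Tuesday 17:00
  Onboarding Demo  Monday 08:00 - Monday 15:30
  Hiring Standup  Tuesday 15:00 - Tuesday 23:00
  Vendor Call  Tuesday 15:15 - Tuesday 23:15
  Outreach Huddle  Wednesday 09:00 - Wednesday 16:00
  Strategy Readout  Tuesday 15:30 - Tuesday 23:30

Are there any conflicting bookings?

Sorted by start: Onboarding Demo, Hiring Huddle, Kickoff Readout, Hiring Standup, Vendor Call, Strategy Readout, Planning Workshop, Strategy Review, Outreach Huddle.
Hiring Huddle starts after Onboarding Demo ends — done with Onboarding Demo.
Kickoff Readout starts after Hiring Huddle ends — done with Hiring Huddle.
Hiring Standup starts before Kickoff Readout ends → Kickoff Readout and Hiring Standup overlap.
That's a conflict, so the schedule is not conflict-free.

Yes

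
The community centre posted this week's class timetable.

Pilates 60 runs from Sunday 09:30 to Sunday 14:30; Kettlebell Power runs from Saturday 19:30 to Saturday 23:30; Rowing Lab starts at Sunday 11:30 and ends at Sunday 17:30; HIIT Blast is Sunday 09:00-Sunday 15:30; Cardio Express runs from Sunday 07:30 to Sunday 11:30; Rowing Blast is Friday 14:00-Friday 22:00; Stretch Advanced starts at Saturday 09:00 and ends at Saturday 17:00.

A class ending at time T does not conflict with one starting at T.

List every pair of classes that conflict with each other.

Cardio Express & HIIT Blast, Cardio Express & Pilates 60, HIIT Blast & Pilates 60, HIIT Blast & Rowing Lab, Pilates 60 & Rowing Lab

Two intervals overlap when each starts before the other ends.
Sorted by start: Rowing Blast, Stretch Advanced, Kettlebell Power, Cardio Express, HIIT Blast, Pilates 60, Rowing Lab.
Stretch Advanced starts after Rowing Blast ends — done with Rowing Blast.
Kettlebell Power starts after Stretch Advanced ends — done with Stretch Advanced.
Cardio Express starts after Kettlebell Power ends — done with Kettlebell Power.
HIIT Blast starts before Cardio Express ends → Cardio Express and HIIT Blast overlap.
Pilates 60 starts before Cardio Express ends → Cardio Express and Pilates 60 overlap.
Rowing Lab starts exactly when Cardio Express ends (back-to-back, no overlap).
Pilates 60 starts before HIIT Blast ends → HIIT Blast and Pilates 60 overlap.
Rowing Lab starts before HIIT Blast ends → HIIT Blast and Rowing Lab overlap.
Rowing Lab starts before Pilates 60 ends → Pilates 60 and Rowing Lab overlap.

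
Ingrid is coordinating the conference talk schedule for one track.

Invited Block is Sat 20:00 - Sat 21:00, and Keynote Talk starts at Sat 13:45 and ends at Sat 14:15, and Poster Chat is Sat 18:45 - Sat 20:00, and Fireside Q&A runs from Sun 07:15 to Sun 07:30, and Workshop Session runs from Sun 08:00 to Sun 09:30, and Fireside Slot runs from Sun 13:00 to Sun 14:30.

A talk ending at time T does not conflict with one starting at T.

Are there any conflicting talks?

No

Check each pair: they overlap iff neither finishes before the other starts.
Sorted by start: Keynote Talk, Poster Chat, Invited Block, Fireside Q&A, Workshop Session, Fireside Slot.
Poster Chat starts after Keynote Talk ends, so Keynote Talk has no further overlaps.
Invited Block starts exactly when Poster Chat ends (back-to-back, no overlap), so Poster Chat has no further overlaps.
Fireside Q&A starts after Invited Block ends, so Invited Block has no further overlaps.
Workshop Session starts after Fireside Q&A ends, so Fireside Q&A has no further overlaps.
Fireside Slot starts after Workshop Session ends.
Every pair is clear; the schedule has no overlaps.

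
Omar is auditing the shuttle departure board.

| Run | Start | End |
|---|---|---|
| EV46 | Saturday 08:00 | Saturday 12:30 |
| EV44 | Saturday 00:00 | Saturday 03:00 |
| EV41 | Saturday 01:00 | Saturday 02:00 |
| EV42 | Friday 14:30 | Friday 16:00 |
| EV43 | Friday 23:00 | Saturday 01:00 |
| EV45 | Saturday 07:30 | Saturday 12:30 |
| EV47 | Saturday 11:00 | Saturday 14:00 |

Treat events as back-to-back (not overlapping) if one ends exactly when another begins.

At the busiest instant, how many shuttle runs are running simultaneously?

3

Walk through starts and ends in time order (an end at T is processed before a start at T):
Friday 14:30 start EV42 → 1
Friday 16:00 end EV42 → 0
Friday 23:00 start EV43 → 1
Saturday 00:00 start EV44 → 2
Saturday 01:00 end EV43 → 1
Saturday 01:00 start EV41 → 2
Saturday 02:00 end EV41 → 1
Saturday 03:00 end EV44 → 0
Saturday 07:30 start EV45 → 1
Saturday 08:00 start EV46 → 2
Saturday 11:00 start EV47 → 3
Saturday 12:30 end EV45 → 2
Saturday 12:30 end EV46 → 1
Saturday 14:00 end EV47 → 0
Peak is 3, at Saturday 11:00 (EV45, EV46, EV47).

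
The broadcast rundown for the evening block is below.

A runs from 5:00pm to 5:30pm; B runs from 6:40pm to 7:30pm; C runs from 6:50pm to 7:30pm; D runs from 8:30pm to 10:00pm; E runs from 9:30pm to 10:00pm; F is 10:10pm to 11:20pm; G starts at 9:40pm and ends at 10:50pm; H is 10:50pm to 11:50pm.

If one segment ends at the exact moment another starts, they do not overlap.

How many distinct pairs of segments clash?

Check each pair: they overlap iff neither finishes before the other starts.
Sorted by start: A, B, C, D, E, G, F, H.
B starts after A ends, so A has no further overlaps.
C starts before B ends → B and C overlap.
D starts after B ends, so B has no further overlaps.
D starts after C ends, so C has no further overlaps.
E starts before D ends → D and E overlap.
G starts before D ends → D and G overlap.
F starts after D ends, so D has no further overlaps.
G starts before E ends → E and G overlap.
F starts after E ends, so E has no further overlaps.
F starts before G ends → G and F overlap.
H starts exactly when G ends (back-to-back, no overlap).
H starts before F ends → F and H overlap.
Overlapping pairs: B & C, D & E, D & G, E & G, F & G, F & H — 6 in total.

6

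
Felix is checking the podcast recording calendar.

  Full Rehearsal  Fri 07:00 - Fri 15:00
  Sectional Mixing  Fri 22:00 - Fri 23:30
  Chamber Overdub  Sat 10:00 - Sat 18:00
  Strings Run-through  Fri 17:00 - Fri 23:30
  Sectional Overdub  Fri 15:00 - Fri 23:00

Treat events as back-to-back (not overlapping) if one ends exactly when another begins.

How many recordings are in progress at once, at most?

3

Walk through starts and ends in time order (an end at T is processed before a start at T):
Fri 07:00 start Full Rehearsal → 1
Fri 15:00 end Full Rehearsal → 0
Fri 15:00 start Sectional Overdub → 1
Fri 17:00 start Strings Run-through → 2
Fri 22:00 start Sectional Mixing → 3
Fri 23:00 end Sectional Overdub → 2
Fri 23:30 end Sectional Mixing → 1
Fri 23:30 end Strings Run-through → 0
Sat 10:00 start Chamber Overdub → 1
Sat 18:00 end Chamber Overdub → 0
Peak is 3, at Fri 22:00 (Sectional Mixing, Sectional Overdub, Strings Run-through).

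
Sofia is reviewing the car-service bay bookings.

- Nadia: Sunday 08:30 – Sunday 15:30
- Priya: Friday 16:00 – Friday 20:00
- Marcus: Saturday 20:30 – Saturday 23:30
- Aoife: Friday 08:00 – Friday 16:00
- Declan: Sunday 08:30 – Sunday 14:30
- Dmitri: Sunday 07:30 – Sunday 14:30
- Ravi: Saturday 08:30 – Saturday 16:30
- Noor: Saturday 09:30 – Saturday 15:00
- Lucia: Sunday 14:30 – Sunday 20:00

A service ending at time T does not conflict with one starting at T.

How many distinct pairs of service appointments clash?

5

Sorted by start: Aoife, Priya, Ravi, Noor, Marcus, Dmitri, Declan, Nadia, Lucia.
Priya starts exactly when Aoife ends (back-to-back, no overlap), so Aoife has no further overlaps.
Ravi starts after Priya ends, so Priya has no further overlaps.
Noor starts before Ravi ends → Ravi and Noor overlap.
Marcus starts after Ravi ends, so Ravi has no further overlaps.
Marcus starts after Noor ends, so Noor has no further overlaps.
Dmitri starts after Marcus ends, so Marcus has no further overlaps.
Declan starts before Dmitri ends → Dmitri and Declan overlap.
Nadia starts before Dmitri ends → Dmitri and Nadia overlap.
Lucia starts exactly when Dmitri ends (back-to-back, no overlap).
Nadia starts before Declan ends → Declan and Nadia overlap.
Lucia starts exactly when Declan ends (back-to-back, no overlap).
Lucia starts before Nadia ends → Nadia and Lucia overlap.
Overlapping pairs: Declan & Dmitri, Declan & Nadia, Dmitri & Nadia, Lucia & Nadia, Noor & Ravi — 5 in total.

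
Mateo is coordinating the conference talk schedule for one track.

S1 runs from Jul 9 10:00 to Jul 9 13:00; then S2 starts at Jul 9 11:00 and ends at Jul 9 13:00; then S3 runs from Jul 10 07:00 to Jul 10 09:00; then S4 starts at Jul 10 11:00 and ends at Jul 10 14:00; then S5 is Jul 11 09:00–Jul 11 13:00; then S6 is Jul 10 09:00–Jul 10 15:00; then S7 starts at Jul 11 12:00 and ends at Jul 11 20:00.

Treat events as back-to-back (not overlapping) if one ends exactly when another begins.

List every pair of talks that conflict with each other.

S1 & S2, S4 & S6, S5 & S7

Sorted by start: S1, S2, S3, S6, S4, S5, S7.
S2 starts before S1 ends → S1 and S2 overlap.
S3 starts after S1 ends, so nothing later overlaps S1 either.
S3 starts after S2 ends, so nothing later overlaps S2 either.
S6 starts exactly when S3 ends (back-to-back, no overlap), so nothing later overlaps S3 either.
S4 starts before S6 ends → S6 and S4 overlap.
S5 starts after S6 ends, so nothing later overlaps S6 either.
S5 starts after S4 ends, so nothing later overlaps S4 either.
S7 starts before S5 ends → S5 and S7 overlap.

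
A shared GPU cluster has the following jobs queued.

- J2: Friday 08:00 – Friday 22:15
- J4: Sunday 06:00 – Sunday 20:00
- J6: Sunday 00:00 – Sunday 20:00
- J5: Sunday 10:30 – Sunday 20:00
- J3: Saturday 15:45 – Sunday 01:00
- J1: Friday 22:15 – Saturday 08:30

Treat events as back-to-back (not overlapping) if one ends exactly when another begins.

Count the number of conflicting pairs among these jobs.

4

Sorted by start: J2, J1, J3, J6, J4, J5.
J1 starts exactly when J2 ends (back-to-back, no overlap) — done with J2.
J3 starts after J1 ends — done with J1.
J6 starts before J3 ends → J3 and J6 overlap.
J4 starts after J3 ends — done with J3.
J4 starts before J6 ends → J6 and J4 overlap.
J5 starts before J6 ends → J6 and J5 overlap.
J5 starts before J4 ends → J4 and J5 overlap.
Overlapping pairs: J3 & J6, J4 & J5, J4 & J6, J5 & J6 — 4 in total.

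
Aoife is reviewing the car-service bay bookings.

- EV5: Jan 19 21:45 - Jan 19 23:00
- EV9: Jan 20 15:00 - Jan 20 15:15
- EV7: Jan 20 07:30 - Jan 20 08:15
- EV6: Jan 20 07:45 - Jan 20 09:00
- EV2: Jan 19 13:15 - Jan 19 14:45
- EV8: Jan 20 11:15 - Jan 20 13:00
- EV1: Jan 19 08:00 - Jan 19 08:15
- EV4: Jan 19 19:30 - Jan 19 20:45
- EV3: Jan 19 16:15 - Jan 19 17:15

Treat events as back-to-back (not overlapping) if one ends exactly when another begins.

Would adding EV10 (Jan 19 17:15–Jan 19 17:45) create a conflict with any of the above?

EV1: ends Jan 19 08:15 at or before EV10 starts Jan 19 17:15 → clear.
EV2: ends Jan 19 14:45 at or before EV10 starts Jan 19 17:15 → clear.
EV3: ends Jan 19 17:15 at or before EV10 starts Jan 19 17:15 → clear.
EV4: starts Jan 19 19:30 at or after EV10 ends Jan 19 17:45 → clear.
EV5: starts Jan 19 21:45 at or after EV10 ends Jan 19 17:45 → clear.
EV7: starts Jan 20 07:30 at or after EV10 ends Jan 19 17:45 → clear.
EV6: starts Jan 20 07:45 at or after EV10 ends Jan 19 17:45 → clear.
EV8: starts Jan 20 11:15 at or after EV10 ends Jan 19 17:45 → clear.
EV9: starts Jan 20 15:00 at or after EV10 ends Jan 19 17:45 → clear.

No — it doesn't clash with anything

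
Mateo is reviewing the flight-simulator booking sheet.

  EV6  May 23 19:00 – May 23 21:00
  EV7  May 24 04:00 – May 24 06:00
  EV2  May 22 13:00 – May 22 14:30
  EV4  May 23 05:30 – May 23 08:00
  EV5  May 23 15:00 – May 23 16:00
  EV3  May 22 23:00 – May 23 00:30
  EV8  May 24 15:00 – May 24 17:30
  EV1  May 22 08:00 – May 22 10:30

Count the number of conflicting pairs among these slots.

0

Two intervals overlap when each starts before the other ends.
Sorted by start: EV1, EV2, EV3, EV4, EV5, EV6, EV7, EV8.
EV2 starts after EV1 ends, so EV1 has no further overlaps.
EV3 starts after EV2 ends, so EV2 has no further overlaps.
EV4 starts after EV3 ends, so EV3 has no further overlaps.
EV5 starts after EV4 ends, so EV4 has no further overlaps.
EV6 starts after EV5 ends, so EV5 has no further overlaps.
EV7 starts after EV6 ends, so EV6 has no further overlaps.
EV8 starts after EV7 ends.
No pair overlaps.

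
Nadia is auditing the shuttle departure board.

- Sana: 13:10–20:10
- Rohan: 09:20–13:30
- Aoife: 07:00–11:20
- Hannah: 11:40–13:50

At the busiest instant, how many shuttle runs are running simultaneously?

Sort all start/end points and keep a running count:
07:00 start Aoife → 1
09:20 start Rohan → 2
11:20 end Aoife → 1
11:40 start Hannah → 2
13:10 start Sana → 3
13:30 end Rohan → 2
13:50 end Hannah → 1
20:10 end Sana → 0
Peak is 3, at 13:10 (Hannah, Rohan, Sana).

3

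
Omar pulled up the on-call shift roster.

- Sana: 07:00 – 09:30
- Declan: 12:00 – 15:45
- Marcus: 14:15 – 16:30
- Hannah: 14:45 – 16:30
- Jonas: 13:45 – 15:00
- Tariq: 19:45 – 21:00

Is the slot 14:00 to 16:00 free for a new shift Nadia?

Sana: ends 09:30 at or before Nadia starts 14:00 → clear.
Declan: starts 12:00 before Nadia ends 16:00, and ends 15:45 after Nadia starts 14:00 → overlap.
Jonas: starts 13:45 before Nadia ends 16:00, and ends 15:00 after Nadia starts 14:00 → overlap.
Marcus: starts 14:15 before Nadia ends 16:00, and ends 16:30 after Nadia starts 14:00 → overlap.
Hannah: starts 14:45 before Nadia ends 16:00, and ends 16:30 after Nadia starts 14:00 → overlap.
Tariq: starts 19:45 at or after Nadia ends 16:00 → clear.
Nadia overlaps Declan, Marcus, Hannah, Jonas.

No — it overlaps Declan, Hannah, Jonas, Marcus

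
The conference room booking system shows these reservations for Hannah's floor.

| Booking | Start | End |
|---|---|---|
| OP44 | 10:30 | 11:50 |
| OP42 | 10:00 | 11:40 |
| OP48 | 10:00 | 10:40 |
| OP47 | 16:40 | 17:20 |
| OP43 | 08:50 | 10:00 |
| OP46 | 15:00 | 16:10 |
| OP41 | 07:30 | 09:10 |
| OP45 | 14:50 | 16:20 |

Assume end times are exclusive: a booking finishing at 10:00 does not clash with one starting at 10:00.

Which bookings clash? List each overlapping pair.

OP41 & OP43, OP42 & OP44, OP42 & OP48, OP44 & OP48, OP45 & OP46

Sorted by start: OP41, OP43, OP42, OP48, OP44, OP45, OP46, OP47.
OP43 starts before OP41 ends → OP41 and OP43 overlap.
OP42 starts after OP41 ends, so OP41 has no further overlaps.
OP42 starts exactly when OP43 ends (back-to-back, no overlap), so OP43 has no further overlaps.
OP48 starts before OP42 ends → OP42 and OP48 overlap.
OP44 starts before OP42 ends → OP42 and OP44 overlap.
OP45 starts after OP42 ends, so OP42 has no further overlaps.
OP44 starts before OP48 ends → OP48 and OP44 overlap.
OP45 starts after OP48 ends, so OP48 has no further overlaps.
OP45 starts after OP44 ends, so OP44 has no further overlaps.
OP46 starts before OP45 ends → OP45 and OP46 overlap.
OP47 starts after OP45 ends.
OP47 starts after OP46 ends.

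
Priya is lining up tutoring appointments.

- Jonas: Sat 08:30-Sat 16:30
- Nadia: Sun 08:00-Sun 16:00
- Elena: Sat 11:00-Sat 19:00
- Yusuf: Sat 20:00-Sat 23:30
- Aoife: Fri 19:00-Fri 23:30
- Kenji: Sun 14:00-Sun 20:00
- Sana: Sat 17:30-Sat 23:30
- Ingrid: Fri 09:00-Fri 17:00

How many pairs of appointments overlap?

4

Check each pair: they overlap iff neither finishes before the other starts.
Sorted by start: Ingrid, Aoife, Jonas, Elena, Sana, Yusuf, Nadia, Kenji.
Aoife starts after Ingrid ends; Ingrid is clear from here.
Jonas starts after Aoife ends; Aoife is clear from here.
Elena starts before Jonas ends → Jonas and Elena overlap.
Sana starts after Jonas ends; Jonas is clear from here.
Sana starts before Elena ends → Elena and Sana overlap.
Yusuf starts after Elena ends; Elena is clear from here.
Yusuf starts before Sana ends → Sana and Yusuf overlap.
Nadia starts after Sana ends; Sana is clear from here.
Nadia starts after Yusuf ends; Yusuf is clear from here.
Kenji starts before Nadia ends → Nadia and Kenji overlap.
Overlapping pairs: Elena & Jonas, Elena & Sana, Kenji & Nadia, Sana & Yusuf — 4 in total.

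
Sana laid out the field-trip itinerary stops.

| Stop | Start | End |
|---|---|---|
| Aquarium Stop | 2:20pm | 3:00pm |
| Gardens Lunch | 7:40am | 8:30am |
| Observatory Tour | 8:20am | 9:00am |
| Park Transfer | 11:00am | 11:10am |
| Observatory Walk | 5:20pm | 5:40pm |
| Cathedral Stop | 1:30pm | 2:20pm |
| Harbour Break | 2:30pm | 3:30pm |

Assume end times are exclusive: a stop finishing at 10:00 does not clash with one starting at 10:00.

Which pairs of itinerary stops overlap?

Aquarium Stop & Harbour Break, Gardens Lunch & Observatory Tour

Check each pair: they overlap iff neither finishes before the other starts.
Sorted by start: Gardens Lunch, Observatory Tour, Park Transfer, Cathedral Stop, Aquarium Stop, Harbour Break, Observatory Walk.
Observatory Tour starts before Gardens Lunch ends → Gardens Lunch and Observatory Tour overlap.
Park Transfer starts after Gardens Lunch ends; Gardens Lunch is clear from here.
Park Transfer starts after Observatory Tour ends; Observatory Tour is clear from here.
Cathedral Stop starts after Park Transfer ends; Park Transfer is clear from here.
Aquarium Stop starts exactly when Cathedral Stop ends (back-to-back, no overlap); Cathedral Stop is clear from here.
Harbour Break starts before Aquarium Stop ends → Aquarium Stop and Harbour Break overlap.
Observatory Walk starts after Aquarium Stop ends.
Observatory Walk starts after Harbour Break ends.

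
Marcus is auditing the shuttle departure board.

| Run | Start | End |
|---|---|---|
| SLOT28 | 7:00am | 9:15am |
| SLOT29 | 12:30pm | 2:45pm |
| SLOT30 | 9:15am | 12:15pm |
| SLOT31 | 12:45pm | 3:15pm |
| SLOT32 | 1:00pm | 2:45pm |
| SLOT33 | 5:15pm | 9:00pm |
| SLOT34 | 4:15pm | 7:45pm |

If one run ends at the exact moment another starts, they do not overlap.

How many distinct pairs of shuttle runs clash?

Check each pair: they overlap iff neither finishes before the other starts.
Sorted by start: SLOT28, SLOT30, SLOT29, SLOT31, SLOT32, SLOT34, SLOT33.
SLOT30 starts exactly when SLOT28 ends (back-to-back, no overlap), so nothing later overlaps SLOT28 either.
SLOT29 starts after SLOT30 ends, so nothing later overlaps SLOT30 either.
SLOT31 starts before SLOT29 ends → SLOT29 and SLOT31 overlap.
SLOT32 starts before SLOT29 ends → SLOT29 and SLOT32 overlap.
SLOT34 starts after SLOT29 ends, so nothing later overlaps SLOT29 either.
SLOT32 starts before SLOT31 ends → SLOT31 and SLOT32 overlap.
SLOT34 starts after SLOT31 ends, so nothing later overlaps SLOT31 either.
SLOT34 starts after SLOT32 ends, so nothing later overlaps SLOT32 either.
SLOT33 starts before SLOT34 ends → SLOT34 and SLOT33 overlap.
Overlapping pairs: SLOT29 & SLOT31, SLOT29 & SLOT32, SLOT31 & SLOT32, SLOT33 & SLOT34 — 4 in total.

4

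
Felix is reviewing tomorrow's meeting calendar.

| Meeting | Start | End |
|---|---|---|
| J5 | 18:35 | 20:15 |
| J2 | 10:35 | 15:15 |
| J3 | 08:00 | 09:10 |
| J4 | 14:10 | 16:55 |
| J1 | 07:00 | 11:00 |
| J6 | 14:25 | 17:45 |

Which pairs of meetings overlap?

Sorted by start: J1, J3, J2, J4, J6, J5.
J3 starts before J1 ends → J1 and J3 overlap.
J2 starts before J1 ends → J1 and J2 overlap.
J4 starts after J1 ends, so nothing later overlaps J1 either.
J2 starts after J3 ends, so nothing later overlaps J3 either.
J4 starts before J2 ends → J2 and J4 overlap.
J6 starts before J2 ends → J2 and J6 overlap.
J5 starts after J2 ends.
J6 starts before J4 ends → J4 and J6 overlap.
J5 starts after J4 ends.
J5 starts after J6 ends.

J1 & J2, J1 & J3, J2 & J4, J2 & J6, J4 & J6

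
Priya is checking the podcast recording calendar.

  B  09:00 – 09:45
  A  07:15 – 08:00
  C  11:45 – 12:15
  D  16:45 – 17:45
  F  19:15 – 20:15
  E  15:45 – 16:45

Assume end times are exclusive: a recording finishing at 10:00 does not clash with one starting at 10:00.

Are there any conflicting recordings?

Check each pair: they overlap iff neither finishes before the other starts.
Sorted by start: A, B, C, E, D, F.
B starts after A ends, so nothing later overlaps A either.
C starts after B ends, so nothing later overlaps B either.
E starts after C ends, so nothing later overlaps C either.
D starts exactly when E ends (back-to-back, no overlap), so nothing later overlaps E either.
F starts after D ends.
Every pair is clear; the schedule has no overlaps.

No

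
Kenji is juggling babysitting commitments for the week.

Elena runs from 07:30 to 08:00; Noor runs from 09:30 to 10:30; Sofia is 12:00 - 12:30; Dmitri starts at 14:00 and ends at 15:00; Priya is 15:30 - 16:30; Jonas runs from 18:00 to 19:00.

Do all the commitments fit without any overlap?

Yes

Sorted by start: Elena, Noor, Sofia, Dmitri, Priya, Jonas.
Noor starts after Elena ends, so Elena has no further overlaps.
Sofia starts after Noor ends, so Noor has no further overlaps.
Dmitri starts after Sofia ends, so Sofia has no further overlaps.
Priya starts after Dmitri ends, so Dmitri has no further overlaps.
Jonas starts after Priya ends.
Every pair is clear; the schedule has no overlaps.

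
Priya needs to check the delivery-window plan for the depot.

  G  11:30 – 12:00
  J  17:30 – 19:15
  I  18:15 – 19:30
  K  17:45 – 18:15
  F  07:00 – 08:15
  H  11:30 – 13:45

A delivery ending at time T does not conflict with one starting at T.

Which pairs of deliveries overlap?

G & H, I & J, J & K

Sorted by start: F, G, H, J, K, I.
G starts after F ends — done with F.
H starts before G ends → G and H overlap.
J starts after G ends — done with G.
J starts after H ends — done with H.
K starts before J ends → J and K overlap.
I starts before J ends → J and I overlap.
I starts exactly when K ends (back-to-back, no overlap).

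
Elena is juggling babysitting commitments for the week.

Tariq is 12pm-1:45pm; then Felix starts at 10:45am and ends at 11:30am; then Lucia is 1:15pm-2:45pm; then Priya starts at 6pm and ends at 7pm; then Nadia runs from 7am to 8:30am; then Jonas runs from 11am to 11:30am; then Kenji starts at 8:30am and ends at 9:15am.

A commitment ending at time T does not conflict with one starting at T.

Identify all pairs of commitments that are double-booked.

Sorted by start: Nadia, Kenji, Felix, Jonas, Tariq, Lucia, Priya.
Kenji starts exactly when Nadia ends (back-to-back, no overlap), so nothing later overlaps Nadia either.
Felix starts after Kenji ends, so nothing later overlaps Kenji either.
Jonas starts before Felix ends → Felix and Jonas overlap.
Tariq starts after Felix ends, so nothing later overlaps Felix either.
Tariq starts after Jonas ends, so nothing later overlaps Jonas either.
Lucia starts before Tariq ends → Tariq and Lucia overlap.
Priya starts after Tariq ends.
Priya starts after Lucia ends.

Felix & Jonas, Lucia & Tariq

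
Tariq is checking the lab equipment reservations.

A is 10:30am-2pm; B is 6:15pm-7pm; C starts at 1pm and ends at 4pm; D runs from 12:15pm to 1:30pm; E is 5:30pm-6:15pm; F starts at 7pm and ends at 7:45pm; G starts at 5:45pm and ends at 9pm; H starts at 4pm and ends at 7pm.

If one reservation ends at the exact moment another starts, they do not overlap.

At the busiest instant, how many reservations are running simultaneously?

Sort all start/end points and keep a running count:
10:30am start A → 1
12:15pm start D → 2
1pm start C → 3
1:30pm end D → 2
2pm end A → 1
4pm end C → 0
4pm start H → 1
5:30pm start E → 2
5:45pm start G → 3
6:15pm end E → 2
6:15pm start B → 3
7pm end B → 2
7pm end H → 1
7pm start F → 2
7:45pm end F → 1
9pm end G → 0
Peak is 3, at 1pm (A, C, D).

3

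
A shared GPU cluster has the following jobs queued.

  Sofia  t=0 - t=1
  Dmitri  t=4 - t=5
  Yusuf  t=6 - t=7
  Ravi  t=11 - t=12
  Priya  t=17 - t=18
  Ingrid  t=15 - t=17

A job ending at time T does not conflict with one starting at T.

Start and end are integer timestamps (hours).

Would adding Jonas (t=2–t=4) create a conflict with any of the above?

No — it doesn't clash with anything

Sofia: ends t=1 at or before Jonas starts t=2 → clear.
Dmitri: starts t=4 at or after Jonas ends t=4 → clear.
Yusuf: starts t=6 at or after Jonas ends t=4 → clear.
Ravi: starts t=11 at or after Jonas ends t=4 → clear.
Ingrid: starts t=15 at or after Jonas ends t=4 → clear.
Priya: starts t=17 at or after Jonas ends t=4 → clear.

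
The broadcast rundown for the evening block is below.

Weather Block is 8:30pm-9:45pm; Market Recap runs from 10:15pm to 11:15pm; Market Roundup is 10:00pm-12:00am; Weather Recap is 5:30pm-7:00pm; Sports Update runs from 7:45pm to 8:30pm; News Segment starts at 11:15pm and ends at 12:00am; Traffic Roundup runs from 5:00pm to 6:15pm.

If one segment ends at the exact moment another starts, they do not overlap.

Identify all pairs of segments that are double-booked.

Market Recap & Market Roundup, Market Roundup & News Segment, Traffic Roundup & Weather Recap

Sorted by start: Traffic Roundup, Weather Recap, Sports Update, Weather Block, Market Roundup, Market Recap, News Segment.
Weather Recap starts before Traffic Roundup ends → Traffic Roundup and Weather Recap overlap.
Sports Update starts after Traffic Roundup ends, so nothing later overlaps Traffic Roundup either.
Sports Update starts after Weather Recap ends, so nothing later overlaps Weather Recap either.
Weather Block starts exactly when Sports Update ends (back-to-back, no overlap), so nothing later overlaps Sports Update either.
Market Roundup starts after Weather Block ends, so nothing later overlaps Weather Block either.
Market Recap starts before Market Roundup ends → Market Roundup and Market Recap overlap.
News Segment starts before Market Roundup ends → Market Roundup and News Segment overlap.
News Segment starts exactly when Market Recap ends (back-to-back, no overlap).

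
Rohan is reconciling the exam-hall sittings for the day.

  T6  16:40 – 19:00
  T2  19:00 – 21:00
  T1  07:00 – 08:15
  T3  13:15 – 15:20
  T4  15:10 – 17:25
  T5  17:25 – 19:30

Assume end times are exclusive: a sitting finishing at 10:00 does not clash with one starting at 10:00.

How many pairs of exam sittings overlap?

4

Sorted by start: T1, T3, T4, T6, T5, T2.
T3 starts after T1 ends, so T1 has no further overlaps.
T4 starts before T3 ends → T3 and T4 overlap.
T6 starts after T3 ends, so T3 has no further overlaps.
T6 starts before T4 ends → T4 and T6 overlap.
T5 starts exactly when T4 ends (back-to-back, no overlap), so T4 has no further overlaps.
T5 starts before T6 ends → T6 and T5 overlap.
T2 starts exactly when T6 ends (back-to-back, no overlap).
T2 starts before T5 ends → T5 and T2 overlap.
Overlapping pairs: T2 & T5, T3 & T4, T4 & T6, T5 & T6 — 4 in total.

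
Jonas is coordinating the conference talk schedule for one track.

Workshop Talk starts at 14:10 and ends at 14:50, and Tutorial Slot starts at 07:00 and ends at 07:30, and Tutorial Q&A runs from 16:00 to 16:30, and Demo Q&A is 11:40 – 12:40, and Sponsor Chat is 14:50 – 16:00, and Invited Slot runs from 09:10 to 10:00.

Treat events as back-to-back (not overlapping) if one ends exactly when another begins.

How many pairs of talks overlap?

Check each pair: they overlap iff neither finishes before the other starts.
Sorted by start: Tutorial Slot, Invited Slot, Demo Q&A, Workshop Talk, Sponsor Chat, Tutorial Q&A.
Invited Slot starts after Tutorial Slot ends; Tutorial Slot is clear from here.
Demo Q&A starts after Invited Slot ends; Invited Slot is clear from here.
Workshop Talk starts after Demo Q&A ends; Demo Q&A is clear from here.
Sponsor Chat starts exactly when Workshop Talk ends (back-to-back, no overlap); Workshop Talk is clear from here.
Tutorial Q&A starts exactly when Sponsor Chat ends (back-to-back, no overlap).
No pair overlaps.

0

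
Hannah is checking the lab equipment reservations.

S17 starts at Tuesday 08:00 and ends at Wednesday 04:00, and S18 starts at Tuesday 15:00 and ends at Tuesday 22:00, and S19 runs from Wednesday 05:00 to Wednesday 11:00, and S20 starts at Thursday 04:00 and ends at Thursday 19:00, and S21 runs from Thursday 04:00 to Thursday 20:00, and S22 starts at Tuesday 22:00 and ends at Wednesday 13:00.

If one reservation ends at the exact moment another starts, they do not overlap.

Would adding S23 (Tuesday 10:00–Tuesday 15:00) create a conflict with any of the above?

Yes — it overlaps S17

S17: starts Tuesday 08:00 before S23 ends Tuesday 15:00, and ends Wednesday 04:00 after S23 starts Tuesday 10:00 → overlap.
S18: starts Tuesday 15:00 at or after S23 ends Tuesday 15:00 → clear.
S22: starts Tuesday 22:00 at or after S23 ends Tuesday 15:00 → clear.
S19: starts Wednesday 05:00 at or after S23 ends Tuesday 15:00 → clear.
S20: starts Thursday 04:00 at or after S23 ends Tuesday 15:00 → clear.
S21: starts Thursday 04:00 at or after S23 ends Tuesday 15:00 → clear.
S23 overlaps S17.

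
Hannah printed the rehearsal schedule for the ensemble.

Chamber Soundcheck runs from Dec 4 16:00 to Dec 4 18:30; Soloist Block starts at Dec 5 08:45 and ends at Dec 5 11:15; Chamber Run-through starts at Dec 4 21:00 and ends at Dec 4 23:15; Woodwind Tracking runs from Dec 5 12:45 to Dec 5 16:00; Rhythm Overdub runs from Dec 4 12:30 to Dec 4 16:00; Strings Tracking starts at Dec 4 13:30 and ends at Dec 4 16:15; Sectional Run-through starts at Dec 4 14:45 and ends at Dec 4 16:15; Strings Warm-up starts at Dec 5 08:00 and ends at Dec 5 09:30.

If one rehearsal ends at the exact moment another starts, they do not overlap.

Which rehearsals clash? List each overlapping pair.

Sorted by start: Rhythm Overdub, Strings Tracking, Sectional Run-through, Chamber Soundcheck, Chamber Run-through, Strings Warm-up, Soloist Block, Woodwind Tracking.
Strings Tracking starts before Rhythm Overdub ends → Rhythm Overdub and Strings Tracking overlap.
Sectional Run-through starts before Rhythm Overdub ends → Rhythm Overdub and Sectional Run-through overlap.
Chamber Soundcheck starts exactly when Rhythm Overdub ends (back-to-back, no overlap), so Rhythm Overdub has no further overlaps.
Sectional Run-through starts before Strings Tracking ends → Strings Tracking and Sectional Run-through overlap.
Chamber Soundcheck starts before Strings Tracking ends → Strings Tracking and Chamber Soundcheck overlap.
Chamber Run-through starts after Strings Tracking ends, so Strings Tracking has no further overlaps.
Chamber Soundcheck starts before Sectional Run-through ends → Sectional Run-through and Chamber Soundcheck overlap.
Chamber Run-through starts after Sectional Run-through ends, so Sectional Run-through has no further overlaps.
Chamber Run-through starts after Chamber Soundcheck ends, so Chamber Soundcheck has no further overlaps.
Strings Warm-up starts after Chamber Run-through ends, so Chamber Run-through has no further overlaps.
Soloist Block starts before Strings Warm-up ends → Strings Warm-up and Soloist Block overlap.
Woodwind Tracking starts after Strings Warm-up ends.
Woodwind Tracking starts after Soloist Block ends.

Chamber Soundcheck & Sectional Run-through, Chamber Soundcheck & Strings Tracking, Rhythm Overdub & Sectional Run-through, Rhythm Overdub & Strings Tracking, Sectional Run-through & Strings Tracking, Soloist Block & Strings Warm-up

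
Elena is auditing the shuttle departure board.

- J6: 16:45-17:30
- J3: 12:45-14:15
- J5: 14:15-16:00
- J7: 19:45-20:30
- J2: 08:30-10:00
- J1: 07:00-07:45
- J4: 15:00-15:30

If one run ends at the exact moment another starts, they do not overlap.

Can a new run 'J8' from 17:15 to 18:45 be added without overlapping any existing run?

No — it overlaps J6

J1: ends 07:45 at or before J8 starts 17:15 → clear.
J2: ends 10:00 at or before J8 starts 17:15 → clear.
J3: ends 14:15 at or before J8 starts 17:15 → clear.
J5: ends 16:00 at or before J8 starts 17:15 → clear.
J4: ends 15:30 at or before J8 starts 17:15 → clear.
J6: starts 16:45 before J8 ends 18:45, and ends 17:30 after J8 starts 17:15 → overlap.
J7: starts 19:45 at or after J8 ends 18:45 → clear.
J8 overlaps J6.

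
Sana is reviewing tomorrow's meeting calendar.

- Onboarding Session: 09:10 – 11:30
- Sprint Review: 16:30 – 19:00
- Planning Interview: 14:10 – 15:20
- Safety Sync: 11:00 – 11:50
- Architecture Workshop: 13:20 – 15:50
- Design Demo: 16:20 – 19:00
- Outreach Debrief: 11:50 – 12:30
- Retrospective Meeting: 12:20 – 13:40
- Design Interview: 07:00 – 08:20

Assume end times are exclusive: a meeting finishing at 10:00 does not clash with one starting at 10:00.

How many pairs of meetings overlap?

5

Two intervals overlap when each starts before the other ends.
Sorted by start: Design Interview, Onboarding Session, Safety Sync, Outreach Debrief, Retrospective Meeting, Architecture Workshop, Planning Interview, Design Demo, Sprint Review.
Onboarding Session starts after Design Interview ends, so Design Interview has no further overlaps.
Safety Sync starts before Onboarding Session ends → Onboarding Session and Safety Sync overlap.
Outreach Debrief starts after Onboarding Session ends, so Onboarding Session has no further overlaps.
Outreach Debrief starts exactly when Safety Sync ends (back-to-back, no overlap), so Safety Sync has no further overlaps.
Retrospective Meeting starts before Outreach Debrief ends → Outreach Debrief and Retrospective Meeting overlap.
Architecture Workshop starts after Outreach Debrief ends, so Outreach Debrief has no further overlaps.
Architecture Workshop starts before Retrospective Meeting ends → Retrospective Meeting and Architecture Workshop overlap.
Planning Interview starts after Retrospective Meeting ends, so Retrospective Meeting has no further overlaps.
Planning Interview starts before Architecture Workshop ends → Architecture Workshop and Planning Interview overlap.
Design Demo starts after Architecture Workshop ends, so Architecture Workshop has no further overlaps.
Design Demo starts after Planning Interview ends, so Planning Interview has no further overlaps.
Sprint Review starts before Design Demo ends → Design Demo and Sprint Review overlap.
Overlapping pairs: Architecture Workshop & Planning Interview, Architecture Workshop & Retrospective Meeting, Design Demo & Sprint Review, Onboarding Session & Safety Sync, Outreach Debrief & Retrospective Meeting — 5 in total.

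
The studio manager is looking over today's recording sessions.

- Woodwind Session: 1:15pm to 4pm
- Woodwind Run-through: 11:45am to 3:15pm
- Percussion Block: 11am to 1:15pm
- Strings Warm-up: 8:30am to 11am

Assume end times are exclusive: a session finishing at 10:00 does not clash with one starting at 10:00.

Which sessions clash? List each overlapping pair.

Sorted by start: Strings Warm-up, Percussion Block, Woodwind Run-through, Woodwind Session.
Percussion Block starts exactly when Strings Warm-up ends (back-to-back, no overlap) — done with Strings Warm-up.
Woodwind Run-through starts before Percussion Block ends → Percussion Block and Woodwind Run-through overlap.
Woodwind Session starts exactly when Percussion Block ends (back-to-back, no overlap).
Woodwind Session starts before Woodwind Run-through ends → Woodwind Run-through and Woodwind Session overlap.

Percussion Block & Woodwind Run-through, Woodwind Run-through & Woodwind Session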